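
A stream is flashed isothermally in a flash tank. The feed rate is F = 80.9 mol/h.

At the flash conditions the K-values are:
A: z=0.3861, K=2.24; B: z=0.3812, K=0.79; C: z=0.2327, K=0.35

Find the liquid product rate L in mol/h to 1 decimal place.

Material balance + equilibrium reduce to Σ zᵢ(Kᵢ−1)/(1+ψ(Kᵢ−1)) = 0.
Check two-phase: ΣzᵢKᵢ = 1.2475 > 1 and Σzᵢ/Kᵢ = 1.3198 > 1, so g(0) = 0.2475 > 0 and g(1) = -0.3198 < 0.
Iterate (Newton) starting at ψ = 0.61:
  ψ = 0.6100: g = -0.06986, g' = -0.4845 → ψ = 0.4658
  ψ = 0.4658: g = -0.00219, g' = -0.4614 → ψ = 0.4611
Converged at ψ = 0.4611.
Then V = ψ·F = 0.4611·80.9 = 37.3 mol/h and L = F − V = 43.6 mol/h.

L = 43.6 mol/h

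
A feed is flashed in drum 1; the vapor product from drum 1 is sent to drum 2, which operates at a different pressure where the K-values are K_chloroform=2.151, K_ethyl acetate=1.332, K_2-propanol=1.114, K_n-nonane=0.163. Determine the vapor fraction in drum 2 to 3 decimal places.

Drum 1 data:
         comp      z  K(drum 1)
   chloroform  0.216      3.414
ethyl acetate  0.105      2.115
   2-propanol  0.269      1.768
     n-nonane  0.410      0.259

Drum 1:
Let ψ₁ = V/F and solve Σ zᵢ(Kᵢ−1)/(1+ψ₁(Kᵢ−1)) = 0.
Feasibility: ΣzᵢKᵢ = 1.541, Σzᵢ/Kᵢ = 1.848 — both > 1, two phases present.
Iterate (Newton) starting at ψ₁ = 0.5:
  ψ₁ = 0.500: g = -0.0219, g' = -0.963 → ψ₁ = 0.477
Converged at ψ₁ = 0.477.
Drum-1 compositions:
  chloroform: x = 0.100, y = 0.343
  ethyl acetate: x = 0.069, y = 0.145
  2-propanol: x = 0.197, y = 0.348
  n-nonane: x = 0.634, y = 0.164
Drum-2 feed = drum-1 vapor: z₂ = (0.3427, 0.1450, 0.3481, 0.1643).
Drum 2:
Material balance + equilibrium reduce to Σ zᵢ(Kᵢ−1)/(1+ψ₂(Kᵢ−1)) = 0.
Check two-phase: ΣzᵢKᵢ = 1.345 > 1 and Σzᵢ/Kᵢ = 1.588 > 1, so g(0) = 0.345 > 0 and g(1) = -0.588 < 0.
Newton–Raphson from ψ₂ = 0.63:
  ψ₂ = 0.630: g = 0.0146, g' = -0.682 → ψ₂ = 0.651
Converged at ψ₂ = 0.651.
  chloroform: x = 0.196, y = 0.421
  ethyl acetate: x = 0.119, y = 0.159
  2-propanol: x = 0.324, y = 0.361
  n-nonane: x = 0.361, y = 0.059

V/F (drum 2) = 0.651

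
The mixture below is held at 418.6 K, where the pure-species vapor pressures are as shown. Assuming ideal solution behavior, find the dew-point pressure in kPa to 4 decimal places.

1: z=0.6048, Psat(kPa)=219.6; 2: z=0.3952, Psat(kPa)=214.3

Pdew = 217.4744 kPa

At the dew point ψ → 1, so Σzᵢ/Kᵢ = 1 with Kᵢ = Pᵢˢᵃᵗ/P ⇒ 1/P = Σzᵢ/Pᵢˢᵃᵗ.
1/P = 0.6048/219.6 + 0.3952/214.3 = 0.0045982 ⇒ P = 217.4744 kPa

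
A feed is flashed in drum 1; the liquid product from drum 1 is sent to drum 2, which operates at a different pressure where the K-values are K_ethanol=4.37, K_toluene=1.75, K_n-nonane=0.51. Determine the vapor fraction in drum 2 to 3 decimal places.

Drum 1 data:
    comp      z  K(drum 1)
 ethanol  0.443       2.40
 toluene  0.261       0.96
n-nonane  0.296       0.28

V/F (drum 2) = 0.749

Drum 1:
Rachford–Rice: g(ψ₁) = Σ zᵢ(Kᵢ−1)/(1+ψ₁(Kᵢ−1)) = 0.
Check two-phase: ΣzᵢKᵢ = 1.397 > 1 and Σzᵢ/Kᵢ = 1.514 > 1, so g(0) = 0.397 > 0 and g(1) = -0.514 < 0.
Iterate (Newton) starting at ψ₁ = 0.5:
  ψ₁ = 0.500: g = 0.0212, g' = -0.676 → ψ₁ = 0.531
Converged at ψ₁ = 0.531.
Drum-1 compositions:
  ethanol: x = 0.254, y = 0.610
  toluene: x = 0.267, y = 0.256
  n-nonane: x = 0.479, y = 0.134
Drum-2 feed = drum-1 liquid: z₂ = (0.2541, 0.2667, 0.4792).
Drum 2:
Let ψ₂ = V/F and solve Σ zᵢ(Kᵢ−1)/(1+ψ₂(Kᵢ−1)) = 0.
Feasibility: ΣzᵢKᵢ = 1.821, Σzᵢ/Kᵢ = 1.150 — both > 1, two phases present.
Iterate (Newton) starting at ψ₂ = 0.5:
  ψ₂ = 0.500: g = 0.1533, g' = -0.681 → ψ₂ = 0.725
  ψ₂ = 0.725: g = 0.0140, g' = -0.583 → ψ₂ = 0.749
Converged at ψ₂ = 0.749.
  ethanol: x = 0.072, y = 0.315
  toluene: x = 0.171, y = 0.299
  n-nonane: x = 0.757, y = 0.386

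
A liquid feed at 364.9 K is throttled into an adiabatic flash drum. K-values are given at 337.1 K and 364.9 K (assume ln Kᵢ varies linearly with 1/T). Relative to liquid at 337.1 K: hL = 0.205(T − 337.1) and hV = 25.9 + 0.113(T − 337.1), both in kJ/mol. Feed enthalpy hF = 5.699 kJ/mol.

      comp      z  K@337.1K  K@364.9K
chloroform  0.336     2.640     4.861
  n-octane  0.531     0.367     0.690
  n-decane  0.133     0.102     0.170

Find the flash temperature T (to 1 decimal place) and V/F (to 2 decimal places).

Adiabatic flash: solve Rachford–Rice at each trial T, then check hF = ψ·hV(T) + (1−ψ)·hL(T).
  T = 337.1 K: K = (2.640, 0.367, 0.102), RR gives ψ = 0.084, H_out = 2.179 kJ/mol
  T = 364.9 K: K = (4.861, 0.690, 0.170), RR gives ψ = 0.565, H_out = 18.896 kJ/mol
  T = 351.0 K: K = (3.626, 0.510, 0.133), RR gives ψ = 0.330, H_out = 10.985 kJ/mol
  T = 344.1 K: K = (3.107, 0.434, 0.117), RR gives ψ = 0.215, H_out = 6.874 kJ/mol
  T = 340.6 K: K = (2.867, 0.400, 0.109), RR gives ψ = 0.153, H_out = 4.622 kJ/mol
  T = 342.4 K: K = (2.989, 0.417, 0.113), RR gives ψ = 0.185, H_out = 5.800 kJ/mol
Linear interpolation between T = 340.6 (H_out = 4.622) and T = 342.4 (H_out = 5.800) on hF = 5.699 gives T ≈ 342.2 K, at which ψ = 0.18.

T = 342.2 K, V/F = 0.18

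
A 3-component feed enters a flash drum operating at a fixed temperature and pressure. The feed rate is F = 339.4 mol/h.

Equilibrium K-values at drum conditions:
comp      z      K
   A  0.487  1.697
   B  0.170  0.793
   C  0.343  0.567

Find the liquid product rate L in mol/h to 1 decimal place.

L = 137.8 mol/h

Newton iteration, β⁰ = 0.38:
  β = 0.380: g = 0.0524, g' = -0.249 → β = 0.591
  β = 0.591: g = 0.0008, g' = -0.244 → β = 0.594
Converged at β = 0.594.
Then V = β·F = 0.5939·339.4 = 201.6 mol/h and L = F − V = 137.8 mol/h.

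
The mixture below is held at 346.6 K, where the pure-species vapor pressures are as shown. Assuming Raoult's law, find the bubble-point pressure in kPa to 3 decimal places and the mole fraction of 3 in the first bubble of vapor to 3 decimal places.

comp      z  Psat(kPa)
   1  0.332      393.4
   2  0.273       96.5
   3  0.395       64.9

At the bubble point ψ → 0, so ΣzᵢKᵢ = 1 with Kᵢ = Pᵢˢᵃᵗ/P ⇒ P = ΣzᵢPᵢˢᵃᵗ.
P = 0.332·393.4 + 0.273·96.5 + 0.395·64.9 = 182.589 kPa
yᵢ = zᵢPᵢˢᵃᵗ/P ⇒ y_3 = 0.395·64.9/182.589 = 0.140

Pbub = 182.589 kPa, y_3 = 0.140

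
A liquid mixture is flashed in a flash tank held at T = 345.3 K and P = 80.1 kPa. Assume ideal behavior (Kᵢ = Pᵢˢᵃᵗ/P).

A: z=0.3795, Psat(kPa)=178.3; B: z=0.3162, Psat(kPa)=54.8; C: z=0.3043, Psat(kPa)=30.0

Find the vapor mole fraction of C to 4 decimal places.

y_C = 0.1394

Raoult's law: Kᵢ = Pᵢˢᵃᵗ/P = Pᵢˢᵃᵗ/80.1.
  K_A = 178.3/80.1 = 2.225968, K_B = 54.8/80.1 = 0.684145, K_C = 30.0/80.1 = 0.374532
Iterate (Newton) starting at ψ = 0.31:
  ψ = 0.3100: g = -0.00970, g' = -0.5215 → ψ = 0.2914
  ψ = 0.2914: g = 0.00004, g' = -0.5259 → ψ = 0.2915
Converged at ψ = 0.2915.
Compositions from xᵢ = zᵢ/(1+ψ(Kᵢ−1)), yᵢ = Kᵢxᵢ:
  A: x = 0.2796, y = 0.6224
  B: x = 0.3483, y = 0.2383
  C: x = 0.3721, y = 0.1394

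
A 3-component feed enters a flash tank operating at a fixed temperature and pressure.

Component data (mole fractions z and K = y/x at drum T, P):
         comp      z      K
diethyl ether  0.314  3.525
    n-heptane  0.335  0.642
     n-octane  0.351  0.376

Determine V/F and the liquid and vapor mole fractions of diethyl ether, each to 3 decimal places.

Rachford–Rice: g(V/F) = Σ zᵢ(Kᵢ−1)/(1+V/F(Kᵢ−1)) = 0.
g(0) = ΣzᵢKᵢ − 1 = 0.454 and g(1) = 1 − Σzᵢ/Kᵢ = -0.544, so a root lies in (0, 1).
Iterate (Newton) starting at V/F = 0.5:
  V/F = 0.500: g = -0.1140, g' = -0.744 → V/F = 0.347
  V/F = 0.347: g = 0.0064, g' = -0.848 → V/F = 0.354
Converged at V/F = 0.354.
Compositions from xᵢ = zᵢ/(1+V/F(Kᵢ−1)), yᵢ = Kᵢxᵢ:
  diethyl ether: x = 0.166, y = 0.584
  n-heptane: x = 0.384, y = 0.246
  n-octane: x = 0.451, y = 0.169

V/F = 0.354, x_diethyl ether = 0.166, y_diethyl ether = 0.584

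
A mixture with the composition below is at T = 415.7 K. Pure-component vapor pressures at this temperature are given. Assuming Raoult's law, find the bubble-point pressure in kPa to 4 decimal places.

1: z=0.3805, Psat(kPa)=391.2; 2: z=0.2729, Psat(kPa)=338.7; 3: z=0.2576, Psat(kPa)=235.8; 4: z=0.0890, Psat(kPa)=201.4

At the bubble point ψ → 0, so ΣzᵢKᵢ = 1 with Kᵢ = Pᵢˢᵃᵗ/P ⇒ P = ΣzᵢPᵢˢᵃᵗ.
P = 0.3805·391.2 + 0.2729·338.7 + 0.2576·235.8 + 0.0890·201.4 = 319.9495 kPa

Pbub = 319.9495 kPa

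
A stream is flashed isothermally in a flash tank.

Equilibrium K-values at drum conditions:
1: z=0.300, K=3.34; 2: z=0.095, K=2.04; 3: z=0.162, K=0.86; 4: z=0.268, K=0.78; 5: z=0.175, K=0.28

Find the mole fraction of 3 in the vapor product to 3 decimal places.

y_3 = 0.154

Let ψ = V/F and solve Σ zᵢ(Kᵢ−1)/(1+ψ(Kᵢ−1)) = 0.
Check two-phase: ΣzᵢKᵢ = 1.593 > 1 and Σzᵢ/Kᵢ = 1.293 > 1, so g(0) = 0.593 > 0 and g(1) = -0.293 < 0.
Iterate (Newton) starting at ψ = 0.5:
  ψ = 0.500: g = 0.1010, g' = -0.635 → ψ = 0.659
  ψ = 0.659: g = 0.0010, g' = -0.640 → ψ = 0.661
Converged at ψ = 0.661.
Compositions from xᵢ = zᵢ/(1+ψ(Kᵢ−1)), yᵢ = Kᵢxᵢ:
  1: x = 0.118, y = 0.394
  2: x = 0.056, y = 0.115
  3: x = 0.179, y = 0.154
  4: x = 0.314, y = 0.245
  5: x = 0.334, y = 0.093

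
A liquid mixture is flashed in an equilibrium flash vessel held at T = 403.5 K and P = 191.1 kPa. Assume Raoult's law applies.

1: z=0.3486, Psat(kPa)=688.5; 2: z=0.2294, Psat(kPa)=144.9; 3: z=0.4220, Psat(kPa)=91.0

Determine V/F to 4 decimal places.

V/F = 0.5480

Raoult's law: Kᵢ = Pᵢˢᵃᵗ/P = Pᵢˢᵃᵗ/191.1.
  K_1 = 688.5/191.1 = 3.602826, K_2 = 144.9/191.1 = 0.758242, K_3 = 91.0/191.1 = 0.476190
Rachford–Rice: g(V/F) = Σ zᵢ(Kᵢ−1)/(1+V/F(Kᵢ−1)) = 0.
Check two-phase: ΣzᵢKᵢ = 1.6308 > 1 and Σzᵢ/Kᵢ = 1.2855 > 1, so g(0) = 0.6308 > 0 and g(1) = -0.2855 < 0.
Iterate (Newton) starting at V/F = 0.5:
  V/F = 0.5000: g = 0.03169, g' = -0.6758 → V/F = 0.5469
  V/F = 0.5469: g = 0.00070, g' = -0.6473 → V/F = 0.5480
Converged at V/F = 0.5480.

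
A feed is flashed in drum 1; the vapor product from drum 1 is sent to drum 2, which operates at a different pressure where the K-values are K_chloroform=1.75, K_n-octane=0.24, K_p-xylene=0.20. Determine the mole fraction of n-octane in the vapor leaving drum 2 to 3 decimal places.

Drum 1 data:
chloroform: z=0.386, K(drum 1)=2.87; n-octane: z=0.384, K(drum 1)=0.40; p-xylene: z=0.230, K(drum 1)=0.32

y_n-octane (drum 2) = 0.078

Drum 1:
Rachford–Rice: g(ψ₁) = Σ zᵢ(Kᵢ−1)/(1+ψ₁(Kᵢ−1)) = 0.
g(0) = ΣzᵢKᵢ − 1 = 0.335 and g(1) = 1 − Σzᵢ/Kᵢ = -0.813, so a root lies in (0, 1).
Newton–Raphson from ψ₁ = 0.51:
  ψ₁ = 0.510: g = -0.2020, g' = -0.890 → ψ₁ = 0.283
  ψ₁ = 0.283: g = 0.0008, g' = -0.941 → ψ₁ = 0.284
Converged at ψ₁ = 0.284.
Drum-1 compositions:
  chloroform: x = 0.252, y = 0.724
  n-octane: x = 0.463, y = 0.185
  p-xylene: x = 0.285, y = 0.091
Drum-2 feed = drum-1 vapor: z₂ = (0.7237, 0.1851, 0.0912).
Drum 2:
Rachford–Rice: g(ψ₂) = Σ zᵢ(Kᵢ−1)/(1+ψ₂(Kᵢ−1)) = 0.
Check two-phase: ΣzᵢKᵢ = 1.329 > 1 and Σzᵢ/Kᵢ = 1.641 > 1, so g(0) = 0.329 > 0 and g(1) = -0.641 < 0.
Iterate (Newton) starting at ψ₂ = 0.68:
  ψ₂ = 0.680: g = -0.0918, g' = -0.917 → ψ₂ = 0.580
  ψ₂ = 0.580: g = -0.0095, g' = -0.743 → ψ₂ = 0.567
Converged at ψ₂ = 0.567.
  chloroform: x = 0.508, y = 0.889
  n-octane: x = 0.325, y = 0.078
  p-xylene: x = 0.167, y = 0.033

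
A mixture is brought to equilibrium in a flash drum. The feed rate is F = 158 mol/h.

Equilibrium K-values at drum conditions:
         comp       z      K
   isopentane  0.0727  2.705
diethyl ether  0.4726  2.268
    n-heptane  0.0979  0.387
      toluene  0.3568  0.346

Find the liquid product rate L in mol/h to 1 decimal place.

Material balance + equilibrium reduce to Σ zᵢ(Kᵢ−1)/(1+ψ(Kᵢ−1)) = 0.
Check two-phase: ΣzᵢKᵢ = 1.4299 > 1 and Σzᵢ/Kᵢ = 1.5194 > 1, so g(0) = 0.4299 > 0 and g(1) = -0.5194 < 0.
Newton–Raphson from ψ = 0.5:
  ψ = 0.5000: g = 0.00039, g' = -0.7596 → ψ = 0.5005
Converged at ψ = 0.5005.
Then V = ψ·F = 0.5005·158 = 79.1 mol/h and L = F − V = 78.9 mol/h.

L = 78.9 mol/h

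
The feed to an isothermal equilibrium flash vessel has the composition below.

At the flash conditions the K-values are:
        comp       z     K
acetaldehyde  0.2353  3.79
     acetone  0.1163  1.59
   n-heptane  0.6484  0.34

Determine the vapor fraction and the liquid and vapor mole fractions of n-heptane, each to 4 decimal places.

Rachford–Rice: g(ψ) = Σ zᵢ(Kᵢ−1)/(1+ψ(Kᵢ−1)) = 0.
Check two-phase: ΣzᵢKᵢ = 1.2972 > 1 and Σzᵢ/Kᵢ = 2.0423 > 1, so g(0) = 0.2972 > 0 and g(1) = -1.0423 < 0.
Newton–Raphson from ψ = 0.5:
  ψ = 0.5000: g = -0.31163, g' = -0.9726 → ψ = 0.1796
  ψ = 0.1796: g = 0.01388, g' = -1.2095 → ψ = 0.1911
  ψ = 0.1911: g = 0.00016, g' = -1.1818 → ψ = 0.1912
Converged at ψ = 0.1912.
Compositions from xᵢ = zᵢ/(1+ψ(Kᵢ−1)), yᵢ = Kᵢxᵢ:
  acetaldehyde: x = 0.1534, y = 0.5815
  acetone: x = 0.1045, y = 0.1662
  n-heptane: x = 0.7421, y = 0.2523

ψ = 0.1912, x_n-heptane = 0.7421, y_n-heptane = 0.2523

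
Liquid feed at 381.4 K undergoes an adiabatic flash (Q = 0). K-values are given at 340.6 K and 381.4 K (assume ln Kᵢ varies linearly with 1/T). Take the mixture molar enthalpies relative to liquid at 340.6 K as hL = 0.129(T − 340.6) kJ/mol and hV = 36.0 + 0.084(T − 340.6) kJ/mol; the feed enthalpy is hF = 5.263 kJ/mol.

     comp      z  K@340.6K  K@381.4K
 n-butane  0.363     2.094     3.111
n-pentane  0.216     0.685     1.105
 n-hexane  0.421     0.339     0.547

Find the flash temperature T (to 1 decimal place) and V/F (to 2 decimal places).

T = 343.5 K, V/F = 0.14

Adiabatic flash: solve Rachford–Rice at each trial T, then check hF = ψ·hV(T) + (1−ψ)·hL(T).
  T = 340.6 K: K = (2.094, 0.685, 0.339), RR gives ψ = 0.083, H_out = 2.974 kJ/mol
  T = 381.4 K: K = (3.111, 1.105, 0.547), RR gives ψ = 0.816, H_out = 33.125 kJ/mol
  T = 361.0 K: K = (2.581, 0.882, 0.436), RR gives ψ = 0.433, H_out = 17.821 kJ/mol
  T = 350.8 K: K = (2.332, 0.780, 0.386), RR gives ψ = 0.262, H_out = 10.627 kJ/mol
  T = 345.7 K: K = (2.211, 0.732, 0.362), RR gives ψ = 0.175, H_out = 6.903 kJ/mol
  T = 343.1 K: K = (2.151, 0.708, 0.350), RR gives ψ = 0.128, H_out = 4.932 kJ/mol
  T = 344.4 K: K = (2.181, 0.720, 0.356), RR gives ψ = 0.152, H_out = 5.925 kJ/mol
Linear interpolation between T = 343.1 (H_out = 4.932) and T = 344.4 (H_out = 5.925) on hF = 5.263 gives T ≈ 343.5 K, at which ψ = 0.14.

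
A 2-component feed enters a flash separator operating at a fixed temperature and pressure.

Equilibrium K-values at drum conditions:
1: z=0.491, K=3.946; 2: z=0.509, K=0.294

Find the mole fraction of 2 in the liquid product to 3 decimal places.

x_2 = 0.807

Let ψ = V/F and solve Σ zᵢ(Kᵢ−1)/(1+ψ(Kᵢ−1)) = 0.
Check two-phase: ΣzᵢKᵢ = 2.087 > 1 and Σzᵢ/Kᵢ = 1.856 > 1, so g(0) = 1.087 > 0 and g(1) = -0.856 < 0.
Binary case is linear: z₁(K₁−1)(1+ψ(K₂−1)) + z₂(K₂−1)(1+ψ(K₁−1)) = 0
⇒ ψ = [z₁(K₁−1)+z₂(K₂−1)] / [−(K₁−1)(K₂−1)] = 1.0871/2.0799 = 0.523
Compositions from xᵢ = zᵢ/(1+ψ(Kᵢ−1)), yᵢ = Kᵢxᵢ:
  1: x = 0.193, y = 0.763
  2: x = 0.807, y = 0.237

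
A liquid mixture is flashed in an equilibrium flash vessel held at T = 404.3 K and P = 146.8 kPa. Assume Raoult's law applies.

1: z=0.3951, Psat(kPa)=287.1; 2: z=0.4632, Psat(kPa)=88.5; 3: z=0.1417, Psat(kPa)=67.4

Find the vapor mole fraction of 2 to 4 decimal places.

y_2 = 0.3144

Raoult's law: Kᵢ = Pᵢˢᵃᵗ/P = Pᵢˢᵃᵗ/146.8.
  K_1 = 287.1/146.8 = 1.955722, K_2 = 88.5/146.8 = 0.602861, K_3 = 67.4/146.8 = 0.459128
Material balance + equilibrium reduce to Σ zᵢ(Kᵢ−1)/(1+V/F(Kᵢ−1)) = 0.
g(0) = ΣzᵢKᵢ − 1 = 0.1170 and g(1) = 1 − Σzᵢ/Kᵢ = -0.2790, so a root lies in (0, 1).
Newton–Raphson from V/F = 0.36:
  V/F = 0.3600: g = -0.02887, g' = -0.3632 → V/F = 0.2805
  V/F = 0.2805: g = 0.00041, g' = -0.3746 → V/F = 0.2816
Converged at V/F = 0.2816.
Compositions from xᵢ = zᵢ/(1+V/F(Kᵢ−1)), yᵢ = Kᵢxᵢ:
  1: x = 0.3113, y = 0.6088
  2: x = 0.5215, y = 0.3144
  3: x = 0.1672, y = 0.0767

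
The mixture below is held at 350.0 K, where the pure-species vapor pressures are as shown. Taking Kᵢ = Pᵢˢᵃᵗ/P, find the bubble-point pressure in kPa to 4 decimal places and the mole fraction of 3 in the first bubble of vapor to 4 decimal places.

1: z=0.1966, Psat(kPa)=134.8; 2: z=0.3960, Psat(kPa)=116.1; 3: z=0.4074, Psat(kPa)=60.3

At the bubble point ψ → 0, so ΣzᵢKᵢ = 1 with Kᵢ = Pᵢˢᵃᵗ/P ⇒ P = ΣzᵢPᵢˢᵃᵗ.
P = 0.1966·134.8 + 0.3960·116.1 + 0.4074·60.3 = 97.0435 kPa
yᵢ = zᵢPᵢˢᵃᵗ/P ⇒ y_3 = 0.4074·60.3/97.0435 = 0.2531

Pbub = 97.0435 kPa, y_3 = 0.2531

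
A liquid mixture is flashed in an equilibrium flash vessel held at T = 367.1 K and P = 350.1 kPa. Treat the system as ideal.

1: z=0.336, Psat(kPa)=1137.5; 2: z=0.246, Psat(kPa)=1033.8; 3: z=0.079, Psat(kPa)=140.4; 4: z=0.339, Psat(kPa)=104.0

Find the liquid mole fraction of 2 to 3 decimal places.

Raoult's law: Kᵢ = Pᵢˢᵃᵗ/P = Pᵢˢᵃᵗ/350.1.
  K_1 = 1137.5/350.1 = 3.24907, K_2 = 1033.8/350.1 = 2.95287, K_3 = 140.4/350.1 = 0.40103, K_4 = 104.0/350.1 = 0.29706
Let β = V/F and solve Σ zᵢ(Kᵢ−1)/(1+β(Kᵢ−1)) = 0.
Check two-phase: ΣzᵢKᵢ = 1.950 > 1 and Σzᵢ/Kᵢ = 1.525 > 1, so g(0) = 0.950 > 0 and g(1) = -0.525 < 0.
Newton–Raphson from β = 0.5:
  β = 0.500: g = 0.1638, g' = -1.073 → β = 0.653
  β = 0.653: g = -0.0006, g' = -1.109 → β = 0.652
Converged at β = 0.652.
Compositions from xᵢ = zᵢ/(1+β(Kᵢ−1)), yᵢ = Kᵢxᵢ:
  1: x = 0.136, y = 0.443
  2: x = 0.108, y = 0.320
  3: x = 0.130, y = 0.052
  4: x = 0.626, y = 0.186

x_2 = 0.108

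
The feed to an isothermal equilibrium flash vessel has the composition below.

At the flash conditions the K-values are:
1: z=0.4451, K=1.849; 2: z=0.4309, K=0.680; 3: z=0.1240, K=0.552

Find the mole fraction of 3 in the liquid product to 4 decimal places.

x_3 = 0.1711

Newton iteration, ψ⁰ = 0.33:
  ψ = 0.3300: g = 0.07583, g' = -0.2852 → ψ = 0.5959
  ψ = 0.5959: g = 0.00478, g' = -0.2552 → ψ = 0.6146
  ψ = 0.6146: g = 0.00001, g' = -0.2543 → ψ = 0.6147
Converged at ψ = 0.6147.
Compositions from xᵢ = zᵢ/(1+ψ(Kᵢ−1)), yᵢ = Kᵢxᵢ:
  1: x = 0.2925, y = 0.5408
  2: x = 0.5364, y = 0.3648
  3: x = 0.1711, y = 0.0945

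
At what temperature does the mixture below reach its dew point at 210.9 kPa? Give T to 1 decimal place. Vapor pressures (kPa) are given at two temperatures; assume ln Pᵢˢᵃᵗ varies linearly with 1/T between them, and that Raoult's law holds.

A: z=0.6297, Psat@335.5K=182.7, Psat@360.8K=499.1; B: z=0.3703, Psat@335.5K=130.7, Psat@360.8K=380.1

T = 342.0 K

Dew-point temperature: Σzᵢ·P/Pᵢˢᵃᵗ(T) = 1. Interpolate ln Pᵢˢᵃᵗ = aᵢ + bᵢ/T.
  T = 335.5 K: ΣzᵢP/Pᵢˢᵃᵗ = 1.3244
  T = 360.8 K: ΣzᵢP/Pᵢˢᵃᵗ = 0.4715
  T = 348.1 K: ΣzᵢP/Pᵢˢᵃᵗ = 0.7771
  T = 341.8 K: ΣzᵢP/Pᵢˢᵃᵗ = 1.0095
  T = 345.0 K: ΣzᵢP/Pᵢˢᵃᵗ = 0.8828
  T = 343.4 K: ΣzᵢP/Pᵢˢᵃᵗ = 0.9437
Interpolating between 341.8 K and 343.4 K gives T ≈ 342.0 K.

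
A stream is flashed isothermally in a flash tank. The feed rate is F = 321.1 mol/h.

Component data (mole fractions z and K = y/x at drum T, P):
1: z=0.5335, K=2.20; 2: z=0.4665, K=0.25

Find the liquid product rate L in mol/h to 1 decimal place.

Rachford–Rice: g(ψ) = Σ zᵢ(Kᵢ−1)/(1+ψ(Kᵢ−1)) = 0.
Feasibility: ΣzᵢKᵢ = 1.2903, Σzᵢ/Kᵢ = 2.1085 — both > 1, two phases present.
Newton iteration, ψ⁰ = 0.5:
  ψ = 0.5000: g = -0.15968, g' = -0.9719 → ψ = 0.3357
  ψ = 0.3357: g = -0.01125, g' = -0.8591 → ψ = 0.3226
Converged at ψ = 0.3226.
Then V = ψ·F = 0.3226·321.1 = 103.6 mol/h and L = F − V = 217.5 mol/h.

L = 217.5 mol/h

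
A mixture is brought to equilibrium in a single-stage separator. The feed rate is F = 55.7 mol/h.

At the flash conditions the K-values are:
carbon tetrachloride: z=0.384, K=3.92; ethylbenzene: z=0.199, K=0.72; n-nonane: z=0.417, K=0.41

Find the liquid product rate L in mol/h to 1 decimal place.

L = 25.1 mol/h

Newton iteration, ψ⁰ = 0.67:
  ψ = 0.670: g = -0.0962, g' = -0.795 → ψ = 0.549
  ψ = 0.549: g = 0.0010, g' = -0.823 → ψ = 0.550
Converged at ψ = 0.550.
Then V = ψ·F = 0.5502·55.7 = 30.6 mol/h and L = F − V = 25.1 mol/h.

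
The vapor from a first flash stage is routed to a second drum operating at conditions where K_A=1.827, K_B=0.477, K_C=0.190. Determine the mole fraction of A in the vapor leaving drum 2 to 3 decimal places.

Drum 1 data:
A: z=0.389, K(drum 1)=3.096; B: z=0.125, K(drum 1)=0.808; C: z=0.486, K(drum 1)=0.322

y_A (drum 2) = 0.855

Drum 1:
Let ψ₁ = V/F and solve Σ zᵢ(Kᵢ−1)/(1+ψ₁(Kᵢ−1)) = 0.
Feasibility: ΣzᵢKᵢ = 1.462, Σzᵢ/Kᵢ = 1.790 — both > 1, two phases present.
Iterate (Newton) starting at ψ₁ = 0.41:
  ψ₁ = 0.410: g = -0.0439, g' = -0.928 → ψ₁ = 0.363
Converged at ψ₁ = 0.363.
Drum-1 compositions:
  A: x = 0.221, y = 0.684
  B: x = 0.134, y = 0.109
  C: x = 0.645, y = 0.208
Drum-2 feed = drum-1 vapor: z₂ = (0.6838, 0.1086, 0.2076).
Drum 2:
Material balance + equilibrium reduce to Σ zᵢ(Kᵢ−1)/(1+ψ₂(Kᵢ−1)) = 0.
g(0) = ΣzᵢKᵢ − 1 = 0.341 and g(1) = 1 − Σzᵢ/Kᵢ = -0.695, so a root lies in (0, 1).
Iterate (Newton) starting at ψ₂ = 0.5:
  ψ₂ = 0.500: g = 0.0406, g' = -0.673 → ψ₂ = 0.560
  ψ₂ = 0.560: g = -0.0017, g' = -0.734 → ψ₂ = 0.558
Converged at ψ₂ = 0.558.
  A: x = 0.468, y = 0.855
  B: x = 0.153, y = 0.073
  C: x = 0.379, y = 0.072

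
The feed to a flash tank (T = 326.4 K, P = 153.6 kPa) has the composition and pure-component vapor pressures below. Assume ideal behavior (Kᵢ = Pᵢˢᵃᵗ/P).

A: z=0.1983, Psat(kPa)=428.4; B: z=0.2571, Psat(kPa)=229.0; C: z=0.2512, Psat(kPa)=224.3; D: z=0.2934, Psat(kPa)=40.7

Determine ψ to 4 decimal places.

Raoult's law: Kᵢ = Pᵢˢᵃᵗ/P = Pᵢˢᵃᵗ/153.6.
  K_A = 428.4/153.6 = 2.789062, K_B = 229.0/153.6 = 1.490885, K_C = 224.3/153.6 = 1.460286, K_D = 40.7/153.6 = 0.264974
Let ψ = V/F and solve Σ zᵢ(Kᵢ−1)/(1+ψ(Kᵢ−1)) = 0.
g(0) = ΣzᵢKᵢ − 1 = 0.3809 and g(1) = 1 − Σzᵢ/Kᵢ = -0.5228, so a root lies in (0, 1).
Iterate (Newton) starting at ψ = 0.5:
  ψ = 0.5000: g = 0.04162, g' = -0.6482 → ψ = 0.5642
  ψ = 0.5642: g = -0.00129, g' = -0.6915 → ψ = 0.5624
Converged at ψ = 0.5623.

ψ = 0.5623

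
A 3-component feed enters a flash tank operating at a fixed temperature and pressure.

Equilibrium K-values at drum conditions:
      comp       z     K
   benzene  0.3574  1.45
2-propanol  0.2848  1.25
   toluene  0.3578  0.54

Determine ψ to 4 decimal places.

ψ = 0.3962

Newton–Raphson from ψ = 0.43:
  ψ = 0.4300: g = -0.00613, g' = -0.1830 → ψ = 0.3965
  ψ = 0.3965: g = -0.00005, g' = -0.1801 → ψ = 0.3962
Converged at ψ = 0.3962.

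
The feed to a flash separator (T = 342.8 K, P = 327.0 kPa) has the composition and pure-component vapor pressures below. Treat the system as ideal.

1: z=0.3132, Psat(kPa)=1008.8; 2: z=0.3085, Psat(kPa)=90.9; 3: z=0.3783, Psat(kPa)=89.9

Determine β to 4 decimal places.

β = 0.1034

Raoult's law: Kᵢ = Pᵢˢᵃᵗ/P = Pᵢˢᵃᵗ/327.0.
  K_1 = 1008.8/327.0 = 3.085015, K_2 = 90.9/327.0 = 0.277982, K_3 = 89.9/327.0 = 0.274924
Material balance + equilibrium reduce to Σ zᵢ(Kᵢ−1)/(1+β(Kᵢ−1)) = 0.
Feasibility: ΣzᵢKᵢ = 1.1560, Σzᵢ/Kᵢ = 2.5873 — both > 1, two phases present.
Newton iteration, β⁰ = 0.37:
  β = 0.3700: g = -0.31016, g' = -1.1048 → β = 0.0893
  β = 0.0893: g = 0.01920, g' = -1.3789 → β = 0.1032
  β = 0.1032: g = 0.00026, g' = -1.3422 → β = 0.1034
Converged at β = 0.1034.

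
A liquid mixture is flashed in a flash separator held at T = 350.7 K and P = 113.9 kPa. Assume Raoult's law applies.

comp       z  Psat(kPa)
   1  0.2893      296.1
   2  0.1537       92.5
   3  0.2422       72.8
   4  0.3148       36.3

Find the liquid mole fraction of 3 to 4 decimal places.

x_3 = 0.2578

Raoult's law: Kᵢ = Pᵢˢᵃᵗ/P = Pᵢˢᵃᵗ/113.9.
  K_1 = 296.1/113.9 = 2.599649, K_2 = 92.5/113.9 = 0.812116, K_3 = 72.8/113.9 = 0.639157, K_4 = 36.3/113.9 = 0.318701
Let ψ = V/F and solve Σ zᵢ(Kᵢ−1)/(1+ψ(Kᵢ−1)) = 0.
Check two-phase: ΣzᵢKᵢ = 1.1320 > 1 and Σzᵢ/Kᵢ = 1.6672 > 1, so g(0) = 0.1320 > 0 and g(1) = -0.6672 < 0.
Newton–Raphson from ψ = 0.47:
  ψ = 0.4700: g = -0.18825, g' = -0.6097 → ψ = 0.1612
  ψ = 0.1612: g = 0.00438, g' = -0.6936 → ψ = 0.1675
  ψ = 0.1675: g = 0.00002, g' = -0.6881 → ψ = 0.1676
Converged at ψ = 0.1676.
Compositions from xᵢ = zᵢ/(1+ψ(Kᵢ−1)), yᵢ = Kᵢxᵢ:
  1: x = 0.2281, y = 0.5931
  2: x = 0.1587, y = 0.1289
  3: x = 0.2578, y = 0.1648
  4: x = 0.3554, y = 0.1133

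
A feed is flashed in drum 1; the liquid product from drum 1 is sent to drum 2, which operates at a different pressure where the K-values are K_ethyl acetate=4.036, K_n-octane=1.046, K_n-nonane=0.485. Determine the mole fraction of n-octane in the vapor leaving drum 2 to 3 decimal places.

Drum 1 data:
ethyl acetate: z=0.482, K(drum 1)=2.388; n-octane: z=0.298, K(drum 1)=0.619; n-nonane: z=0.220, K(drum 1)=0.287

y_n-octane (drum 2) = 0.376

Drum 1:
Material balance + equilibrium reduce to Σ zᵢ(Kᵢ−1)/(1+ψ₁(Kᵢ−1)) = 0.
g(0) = ΣzᵢKᵢ − 1 = 0.399 and g(1) = 1 − Σzᵢ/Kᵢ = -0.450, so a root lies in (0, 1).
Newton–Raphson from ψ₁ = 0.44:
  ψ₁ = 0.440: g = 0.0504, g' = -0.658 → ψ₁ = 0.517
Converged at ψ₁ = 0.517.
Drum-1 compositions:
  ethyl acetate: x = 0.281, y = 0.670
  n-octane: x = 0.371, y = 0.230
  n-nonane: x = 0.348, y = 0.100
Drum-2 feed = drum-1 liquid: z₂ = (0.2807, 0.3710, 0.3483).
Drum 2:
Let ψ₂ = V/F and solve Σ zᵢ(Kᵢ−1)/(1+ψ₂(Kᵢ−1)) = 0.
g(0) = ΣzᵢKᵢ − 1 = 0.690 and g(1) = 1 − Σzᵢ/Kᵢ = -0.142, so a root lies in (0, 1).
Iterate (Newton) starting at ψ₂ = 0.5:
  ψ₂ = 0.500: g = 0.1136, g' = -0.576 → ψ₂ = 0.697
  ψ₂ = 0.697: g = 0.0102, g' = -0.492 → ψ₂ = 0.718
Converged at ψ₂ = 0.718.
  ethyl acetate: x = 0.088, y = 0.356
  n-octane: x = 0.359, y = 0.376
  n-nonane: x = 0.553, y = 0.268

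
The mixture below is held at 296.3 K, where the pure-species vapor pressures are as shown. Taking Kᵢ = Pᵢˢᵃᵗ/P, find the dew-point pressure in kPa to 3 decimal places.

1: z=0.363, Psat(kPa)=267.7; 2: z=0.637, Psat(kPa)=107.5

Pdew = 137.333 kPa

At the dew point ψ → 1, so Σzᵢ/Kᵢ = 1 with Kᵢ = Pᵢˢᵃᵗ/P ⇒ 1/P = Σzᵢ/Pᵢˢᵃᵗ.
1/P = 0.363/267.7 + 0.637/107.5 = 0.007282 ⇒ P = 137.333 kPa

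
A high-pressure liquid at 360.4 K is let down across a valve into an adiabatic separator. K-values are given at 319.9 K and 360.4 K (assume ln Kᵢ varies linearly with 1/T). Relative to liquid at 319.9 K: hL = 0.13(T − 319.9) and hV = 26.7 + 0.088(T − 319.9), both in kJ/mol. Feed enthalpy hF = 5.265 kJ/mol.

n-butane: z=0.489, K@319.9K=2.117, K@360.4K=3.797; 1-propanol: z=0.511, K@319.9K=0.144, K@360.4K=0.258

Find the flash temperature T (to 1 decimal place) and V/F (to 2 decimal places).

T = 324.3 K, V/F = 0.18

Adiabatic flash: solve Rachford–Rice at each trial T, then check hF = ψ·hV(T) + (1−ψ)·hL(T).
  T = 319.9 K: K = (2.117, 0.144), RR gives ψ = 0.114, H_out = 3.038 kJ/mol
  T = 360.4 K: K = (3.797, 0.258), RR gives ψ = 0.476, H_out = 17.173 kJ/mol
  T = 340.1 K: K = (2.883, 0.196), RR gives ψ = 0.337, H_out = 11.333 kJ/mol
  T = 330.0 K: K = (2.482, 0.169), RR gives ψ = 0.244, H_out = 7.712 kJ/mol
  T = 324.9 K: K = (2.293, 0.156), RR gives ψ = 0.184, H_out = 5.531 kJ/mol
  T = 322.4 K: K = (2.204, 0.150), RR gives ψ = 0.151, H_out = 4.337 kJ/mol
  T = 323.6 K: K = (2.247, 0.153), RR gives ψ = 0.167, H_out = 4.922 kJ/mol
Linear interpolation between T = 323.6 (H_out = 4.922) and T = 324.9 (H_out = 5.531) on hF = 5.265 gives T ≈ 324.3 K, at which ψ = 0.18.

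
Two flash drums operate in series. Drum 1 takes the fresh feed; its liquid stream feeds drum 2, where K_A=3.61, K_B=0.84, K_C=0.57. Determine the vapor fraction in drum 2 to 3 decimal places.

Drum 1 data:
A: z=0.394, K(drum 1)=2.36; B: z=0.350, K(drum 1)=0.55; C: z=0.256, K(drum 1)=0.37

V/F (drum 2) = 0.677

Drum 1:
Rachford–Rice: g(ψ₁) = Σ zᵢ(Kᵢ−1)/(1+ψ₁(Kᵢ−1)) = 0.
Feasibility: ΣzᵢKᵢ = 1.217, Σzᵢ/Kᵢ = 1.495 — both > 1, two phases present.
Iterate (Newton) starting at ψ₁ = 0.5:
  ψ₁ = 0.500: g = -0.1197, g' = -0.593 → ψ₁ = 0.298
  ψ₁ = 0.298: g = 0.0008, g' = -0.618 → ψ₁ = 0.299
Converged at ψ₁ = 0.299.
Drum-1 compositions:
  A: x = 0.280, y = 0.661
  B: x = 0.404, y = 0.222
  C: x = 0.316, y = 0.117
Drum-2 feed = drum-1 liquid: z₂ = (0.2800, 0.4045, 0.3155).
Drum 2:
Rachford–Rice: g(ψ₂) = Σ zᵢ(Kᵢ−1)/(1+ψ₂(Kᵢ−1)) = 0.
Check two-phase: ΣzᵢKᵢ = 1.530 > 1 and Σzᵢ/Kᵢ = 1.113 > 1, so g(0) = 0.530 > 0 and g(1) = -0.113 < 0.
Iterate (Newton) starting at ψ₂ = 0.5:
  ψ₂ = 0.500: g = 0.0739, g' = -0.466 → ψ₂ = 0.659
  ψ₂ = 0.659: g = 0.0072, g' = -0.385 → ψ₂ = 0.677
Converged at ψ₂ = 0.677.
  A: x = 0.101, y = 0.365
  B: x = 0.454, y = 0.381
  C: x = 0.445, y = 0.254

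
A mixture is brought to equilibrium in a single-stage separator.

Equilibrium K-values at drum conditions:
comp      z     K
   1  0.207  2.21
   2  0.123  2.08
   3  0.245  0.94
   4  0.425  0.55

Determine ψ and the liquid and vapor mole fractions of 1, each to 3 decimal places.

Material balance + equilibrium reduce to Σ zᵢ(Kᵢ−1)/(1+ψ(Kᵢ−1)) = 0.
g(0) = ΣzᵢKᵢ − 1 = 0.177 and g(1) = 1 − Σzᵢ/Kᵢ = -0.186, so a root lies in (0, 1).
Iterate (Newton) starting at ψ = 0.69:
  ψ = 0.690: g = -0.0801, g' = -0.319 → ψ = 0.439
  ψ = 0.439: g = 0.0003, g' = -0.330 → ψ = 0.440
Converged at ψ = 0.440.
Compositions from xᵢ = zᵢ/(1+ψ(Kᵢ−1)), yᵢ = Kᵢxᵢ:
  1: x = 0.135, y = 0.299
  2: x = 0.083, y = 0.173
  3: x = 0.252, y = 0.237
  4: x = 0.530, y = 0.291

ψ = 0.440, x_1 = 0.135, y_1 = 0.299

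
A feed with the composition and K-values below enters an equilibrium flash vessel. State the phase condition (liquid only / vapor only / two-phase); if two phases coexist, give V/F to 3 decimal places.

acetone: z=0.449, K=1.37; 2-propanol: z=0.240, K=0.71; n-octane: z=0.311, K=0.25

ΣzᵢKᵢ = 0.863; Σzᵢ/Kᵢ = 1.910.
Since ΣzᵢKᵢ < 1 the mixture is below its bubble point — single liquid phase.

liquid only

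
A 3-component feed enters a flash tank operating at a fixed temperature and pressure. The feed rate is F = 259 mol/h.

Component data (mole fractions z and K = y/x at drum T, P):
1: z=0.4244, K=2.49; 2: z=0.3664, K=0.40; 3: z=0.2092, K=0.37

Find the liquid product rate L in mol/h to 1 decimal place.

Iterate (Newton) starting at β = 0.5:
  β = 0.5000: g = -0.14408, g' = -0.7556 → β = 0.3093
  β = 0.3093: g = -0.00077, g' = -0.7684 → β = 0.3083
Converged at β = 0.3083.
Then V = β·F = 0.3083·259 = 79.9 mol/h and L = F − V = 179.1 mol/h.

L = 179.1 mol/h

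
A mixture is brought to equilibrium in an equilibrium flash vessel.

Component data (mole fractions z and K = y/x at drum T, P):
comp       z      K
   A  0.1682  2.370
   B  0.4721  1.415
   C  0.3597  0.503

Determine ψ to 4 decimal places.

Rachford–Rice: g(ψ) = Σ zᵢ(Kᵢ−1)/(1+ψ(Kᵢ−1)) = 0.
Feasibility: ΣzᵢKᵢ = 1.2476, Σzᵢ/Kᵢ = 1.1197 — both > 1, two phases present.
Newton iteration, ψ⁰ = 0.5:
  ψ = 0.5000: g = 0.06112, g' = -0.3243 → ψ = 0.6885
  ψ = 0.6885: g = -0.00080, g' = -0.3381 → ψ = 0.6861
Converged at ψ = 0.6861.

ψ = 0.6861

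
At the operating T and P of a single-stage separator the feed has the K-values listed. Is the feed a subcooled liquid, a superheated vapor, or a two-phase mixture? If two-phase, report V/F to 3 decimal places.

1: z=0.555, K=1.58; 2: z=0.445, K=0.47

two-phase, V/F = 0.280

ΣzᵢKᵢ = 1.086; Σzᵢ/Kᵢ = 1.298.
Both exceed 1, so a two-phase solution exists.
Newton–Raphson from ψ = 0.35:
  ψ = 0.350: g = -0.0220, g' = -0.317 → ψ = 0.281
  ψ = 0.281: g = -0.0003, g' = -0.311 → ψ = 0.280
Converged at ψ = 0.280.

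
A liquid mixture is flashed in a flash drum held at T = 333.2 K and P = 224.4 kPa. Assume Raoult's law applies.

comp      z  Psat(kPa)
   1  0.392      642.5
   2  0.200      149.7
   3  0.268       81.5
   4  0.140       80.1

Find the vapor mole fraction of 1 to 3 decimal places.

y_1 = 0.651

Raoult's law: Kᵢ = Pᵢˢᵃᵗ/P = Pᵢˢᵃᵗ/224.4.
  K_1 = 642.5/224.4 = 2.86319, K_2 = 149.7/224.4 = 0.66711, K_3 = 81.5/224.4 = 0.36319, K_4 = 80.1/224.4 = 0.35695
Let ψ = V/F and solve Σ zᵢ(Kᵢ−1)/(1+ψ(Kᵢ−1)) = 0.
g(0) = ΣzᵢKᵢ − 1 = 0.403 and g(1) = 1 − Σzᵢ/Kᵢ = -0.567, so a root lies in (0, 1).
Newton–Raphson from ψ = 0.5:
  ψ = 0.500: g = -0.0848, g' = -0.756 → ψ = 0.388
  ψ = 0.388: g = 0.0010, g' = -0.782 → ψ = 0.389
Converged at ψ = 0.389.
Compositions from xᵢ = zᵢ/(1+ψ(Kᵢ−1)), yᵢ = Kᵢxᵢ:
  1: x = 0.227, y = 0.651
  2: x = 0.230, y = 0.153
  3: x = 0.356, y = 0.129
  4: x = 0.187, y = 0.067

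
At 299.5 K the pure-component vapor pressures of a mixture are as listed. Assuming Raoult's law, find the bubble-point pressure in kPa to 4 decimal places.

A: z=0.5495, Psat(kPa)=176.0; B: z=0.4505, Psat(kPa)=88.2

Pbub = 136.4461 kPa

At the bubble point ψ → 0, so ΣzᵢKᵢ = 1 with Kᵢ = Pᵢˢᵃᵗ/P ⇒ P = ΣzᵢPᵢˢᵃᵗ.
P = 0.5495·176.0 + 0.4505·88.2 = 136.4461 kPa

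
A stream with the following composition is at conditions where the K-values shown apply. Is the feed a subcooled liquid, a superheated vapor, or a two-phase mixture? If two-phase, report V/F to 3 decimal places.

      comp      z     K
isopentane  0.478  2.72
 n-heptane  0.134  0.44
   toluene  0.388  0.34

two-phase, V/F = 0.449

ΣzᵢKᵢ = 1.491; Σzᵢ/Kᵢ = 1.621.
Both exceed 1, so a two-phase solution exists.
Let ψ = V/F and solve Σ zᵢ(Kᵢ−1)/(1+ψ(Kᵢ−1)) = 0.
Newton–Raphson from ψ = 0.31:
  ψ = 0.310: g = 0.1235, g' = -0.930 → ψ = 0.443
  ψ = 0.443: g = 0.0052, g' = -0.867 → ψ = 0.449
Converged at ψ = 0.449.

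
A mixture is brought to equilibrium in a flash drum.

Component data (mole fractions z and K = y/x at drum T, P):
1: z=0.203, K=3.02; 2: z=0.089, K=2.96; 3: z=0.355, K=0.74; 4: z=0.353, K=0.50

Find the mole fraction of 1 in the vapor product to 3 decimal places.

Newton iteration, V/F⁰ = 0.62:
  V/F = 0.620: g = -0.1050, g' = -0.452 → V/F = 0.388
  V/F = 0.388: g = 0.0074, g' = -0.536 → V/F = 0.402
Converged at V/F = 0.402.
Compositions from xᵢ = zᵢ/(1+V/F(Kᵢ−1)), yᵢ = Kᵢxᵢ:
  1: x = 0.112, y = 0.338
  2: x = 0.050, y = 0.147
  3: x = 0.396, y = 0.293
  4: x = 0.442, y = 0.221

y_1 = 0.338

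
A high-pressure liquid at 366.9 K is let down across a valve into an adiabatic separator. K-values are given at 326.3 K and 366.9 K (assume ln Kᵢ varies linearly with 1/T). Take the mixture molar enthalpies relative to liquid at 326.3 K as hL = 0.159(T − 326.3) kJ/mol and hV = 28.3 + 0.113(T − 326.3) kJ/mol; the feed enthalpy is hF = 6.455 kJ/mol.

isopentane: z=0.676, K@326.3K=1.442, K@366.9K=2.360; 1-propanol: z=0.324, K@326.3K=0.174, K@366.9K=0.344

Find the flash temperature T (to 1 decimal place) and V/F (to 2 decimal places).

Adiabatic flash: solve Rachford–Rice at each trial T, then check hF = ψ·hV(T) + (1−ψ)·hL(T).
  T = 326.3 K: K = (1.442, 0.174), RR gives ψ = 0.085, H_out = 2.416 kJ/mol
  T = 366.9 K: K = (2.360, 0.344), RR gives ψ = 0.792, H_out = 27.397 kJ/mol
  T = 346.6 K: K = (1.872, 0.250), RR gives ψ = 0.529, H_out = 17.707 kJ/mol
  T = 336.5 K: K = (1.650, 0.210), RR gives ψ = 0.357, H_out = 11.562 kJ/mol
  T = 331.4 K: K = (1.544, 0.191), RR gives ψ = 0.241, H_out = 7.563 kJ/mol
  T = 328.9 K: K = (1.494, 0.183), RR gives ψ = 0.171, H_out = 5.226 kJ/mol
  T = 330.1 K: K = (1.518, 0.187), RR gives ψ = 0.206, H_out = 6.386 kJ/mol
Linear interpolation between T = 330.1 (H_out = 6.386) and T = 331.4 (H_out = 7.563) on hF = 6.455 gives T ≈ 330.2 K, at which ψ = 0.21.

T = 330.2 K, V/F = 0.21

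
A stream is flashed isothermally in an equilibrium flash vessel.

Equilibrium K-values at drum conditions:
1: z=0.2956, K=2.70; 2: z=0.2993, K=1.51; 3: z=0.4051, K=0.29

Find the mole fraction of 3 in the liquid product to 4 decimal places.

x_3 = 0.5843

Newton iteration, ψ⁰ = 0.5:
  ψ = 0.5000: g = -0.05266, g' = -0.7899 → ψ = 0.4333
  ψ = 0.4333: g = -0.00106, g' = -0.7615 → ψ = 0.4319
Converged at ψ = 0.4319.
Compositions from xᵢ = zᵢ/(1+ψ(Kᵢ−1)), yᵢ = Kᵢxᵢ:
  1: x = 0.1704, y = 0.4602
  2: x = 0.2453, y = 0.3704
  3: x = 0.5843, y = 0.1694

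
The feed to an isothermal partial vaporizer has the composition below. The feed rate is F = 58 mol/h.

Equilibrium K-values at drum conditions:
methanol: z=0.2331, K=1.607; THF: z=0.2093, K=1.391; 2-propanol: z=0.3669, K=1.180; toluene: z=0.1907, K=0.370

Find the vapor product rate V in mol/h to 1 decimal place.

Let β = V/F and solve Σ zᵢ(Kᵢ−1)/(1+β(Kᵢ−1)) = 0.
Check two-phase: ΣzᵢKᵢ = 1.1692 > 1 and Σzᵢ/Kᵢ = 1.1219 > 1, so g(0) = 0.1692 > 0 and g(1) = -0.1219 < 0.
Iterate (Newton) starting at β = 0.5:
  β = 0.5000: g = 0.06220, g' = -0.2442 → β = 0.7547
  β = 0.7547: g = -0.01066, g' = -0.3438 → β = 0.7237
  β = 0.7237: g = -0.00028, g' = -0.3259 → β = 0.7228
Converged at β = 0.7228.
Then V = β·F = 0.7228·58 = 41.9 mol/h and L = F − V = 16.1 mol/h.

V = 41.9 mol/h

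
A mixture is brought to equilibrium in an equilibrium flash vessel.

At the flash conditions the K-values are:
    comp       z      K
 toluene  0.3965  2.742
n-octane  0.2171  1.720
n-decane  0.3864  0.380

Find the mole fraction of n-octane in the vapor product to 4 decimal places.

Let β = V/F and solve Σ zᵢ(Kᵢ−1)/(1+β(Kᵢ−1)) = 0.
Feasibility: ΣzᵢKᵢ = 1.6074, Σzᵢ/Kᵢ = 1.2877 — both > 1, two phases present.
Newton–Raphson from β = 0.5:
  β = 0.5000: g = 0.13690, g' = -0.7165 → β = 0.6911
  β = 0.6911: g = -0.00137, g' = -0.7526 → β = 0.6892
Converged at β = 0.6892.
Compositions from xᵢ = zᵢ/(1+β(Kᵢ−1)), yᵢ = Kᵢxᵢ:
  toluene: x = 0.1802, y = 0.4940
  n-octane: x = 0.1451, y = 0.2496
  n-decane: x = 0.6747, y = 0.2564

y_n-octane = 0.2496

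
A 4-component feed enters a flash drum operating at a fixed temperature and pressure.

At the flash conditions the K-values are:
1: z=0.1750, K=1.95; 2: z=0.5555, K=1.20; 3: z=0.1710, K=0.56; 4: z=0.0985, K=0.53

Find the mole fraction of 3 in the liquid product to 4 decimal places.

x_3 = 0.2638

Material balance + equilibrium reduce to Σ zᵢ(Kᵢ−1)/(1+V/F(Kᵢ−1)) = 0.
g(0) = ΣzᵢKᵢ − 1 = 0.1558 and g(1) = 1 − Σzᵢ/Kᵢ = -0.0439, so a root lies in (0, 1).
Newton iteration, V/F⁰ = 0.49:
  V/F = 0.4900: g = 0.05856, g' = -0.1825 → V/F = 0.8109
  V/F = 0.8109: g = -0.00227, g' = -0.2037 → V/F = 0.7997
Converged at V/F = 0.7997.
Compositions from xᵢ = zᵢ/(1+V/F(Kᵢ−1)), yᵢ = Kᵢxᵢ:
  1: x = 0.0994, y = 0.1939
  2: x = 0.4789, y = 0.5747
  3: x = 0.2638, y = 0.1477
  4: x = 0.1578, y = 0.0836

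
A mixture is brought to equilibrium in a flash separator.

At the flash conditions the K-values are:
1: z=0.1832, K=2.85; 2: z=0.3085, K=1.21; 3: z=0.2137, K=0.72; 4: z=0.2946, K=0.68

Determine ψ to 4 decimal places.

ψ = 0.7407

Rachford–Rice: g(ψ) = Σ zᵢ(Kᵢ−1)/(1+ψ(Kᵢ−1)) = 0.
Feasibility: ΣzᵢKᵢ = 1.2496, Σzᵢ/Kᵢ = 1.0493 — both > 1, two phases present.
Newton iteration, ψ⁰ = 0.5:
  ψ = 0.5000: g = 0.05289, g' = -0.2458 → ψ = 0.7152
  ψ = 0.7152: g = 0.00515, g' = -0.2034 → ψ = 0.7405
  ψ = 0.7405: g = 0.00004, g' = -0.2003 → ψ = 0.7407
Converged at ψ = 0.7407.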